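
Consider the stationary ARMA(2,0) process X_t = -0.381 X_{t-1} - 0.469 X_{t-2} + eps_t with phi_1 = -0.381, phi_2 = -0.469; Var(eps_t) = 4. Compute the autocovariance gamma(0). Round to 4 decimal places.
\gamma(0) = 5.4978

Multiply the model equation by X_{t-k} and take expectations. With theta_0 = psi_0 = 1 and psi_j the MA(infinity) weights, this gives
  gamma(k) - sum_i phi_i gamma(k-i) = c_k,
  c_k = sigma^2 * sum_{j=k..q} theta_j psi_{j-k}   (c_k = 0 for k > q),
using gamma(-m) = gamma(m).
Pure AR (q = 0): c_0 = sigma^2 = 4, c_k = 0 for k >= 1.
Equations for k = 0, 1, 2 (AR order 2, c_2 = 0):
  (E0) gamma(0) = phi_1 gamma(1) + phi_2 gamma(2) + c_0
  (E1) gamma(1) = phi_1 gamma(0) + phi_2 gamma(1) + c_1
  (E2) gamma(2) = phi_1 gamma(1) + phi_2 gamma(0)
From (E1): gamma(1) = A gamma(0) + B with
  A = phi_1 / (1 - phi_2) = -0.381 / 1.469 = -0.25936,   B = c_1 / (1 - phi_2) = 0 / 1.469 = 0.
Insert (E2) into (E0): gamma(0) (1 - phi_2^2) = phi_1 (1 + phi_2) gamma(1) + c_0.
  phi_1 (1 + phi_2) = (-0.381)(0.531) = -0.202311,   1 - phi_2^2 = 0.780039.
Replace gamma(1) by A gamma(0) + B and collect gamma(0):
  gamma(0) [0.780039 - (-0.202311)(-0.25936)] = c_0 = 4
  gamma(0) * 0.727568 = 4
  gamma(0) = 4 / 0.727568 = 5.497771.
Therefore gamma(0) = 5.4978 (to 4 decimal places).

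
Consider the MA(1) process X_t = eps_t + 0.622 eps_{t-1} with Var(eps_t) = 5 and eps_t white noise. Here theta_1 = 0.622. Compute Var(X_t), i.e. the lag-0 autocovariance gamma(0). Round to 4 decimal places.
\gamma(0) = 6.9344

For an MA(q) process X_t = eps_t + sum_i theta_i eps_{t-i} with
Var(eps_t) = sigma^2, the variance is
  gamma(0) = sigma^2 * (1 + sum_i theta_i^2).
  sum_i theta_i^2 = (0.622)^2 = 0.386884.
  gamma(0) = 5 * (1 + 0.386884) = 5 * 1.386884 = 6.93442, which rounds to 6.9344.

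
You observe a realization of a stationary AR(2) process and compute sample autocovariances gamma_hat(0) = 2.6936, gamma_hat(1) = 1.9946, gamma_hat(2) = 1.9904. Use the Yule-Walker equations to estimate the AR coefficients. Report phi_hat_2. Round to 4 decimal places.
\hat\phi_{2} = 0.4220

The Yule-Walker equations for an AR(p) process read, in matrix form,
  Gamma_p phi = r_p,   with   (Gamma_p)_{ij} = gamma(|i - j|),
                       (r_p)_i = gamma(i),   i,j = 1..p.
Substitute the sample gammas (Toeplitz matrix and right-hand side of size 2):
  Gamma_p = [[2.6936, 1.9946], [1.9946, 2.6936]]
  r_p     = [1.9946, 1.9904]
Written out:
  2.6936 phi_1 + 1.9946 phi_2 = 1.9946
  1.9946 phi_1 + 2.6936 phi_2 = 1.9904
Solve by Cramer's rule:
  det = gamma(0)^2 - gamma(1)^2 = (2.6936)^2 - (1.9946)^2 = 7.25548096 - 3.97842916 = 3.2770518
  phi_hat_1 = [gamma(1) gamma(0) - gamma(1) gamma(2)] / det = [(1.9946)(2.6936) - (1.9946)(1.9904)] / 3.2770518 = 1.40260272 / 3.2770518 = 0.428
  phi_hat_2 = [gamma(0) gamma(2) - gamma(1)^2] / det = [(2.6936)(1.9904) - (1.9946)^2] / 3.2770518 = 1.38291228 / 3.2770518 = 0.422
So phi_hat = [0.4280, 0.4220].
Therefore phi_hat_2 = 0.4220.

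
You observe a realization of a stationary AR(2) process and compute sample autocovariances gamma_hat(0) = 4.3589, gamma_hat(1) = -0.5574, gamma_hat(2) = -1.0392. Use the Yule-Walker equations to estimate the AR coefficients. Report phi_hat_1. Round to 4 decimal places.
\hat\phi_{1} = -0.1610

The Yule-Walker equations for an AR(p) process read, in matrix form,
  Gamma_p phi = r_p,   with   (Gamma_p)_{ij} = gamma(|i - j|),
                       (r_p)_i = gamma(i),   i,j = 1..p.
Substitute the sample gammas (Toeplitz matrix and right-hand side of size 2):
  Gamma_p = [[4.3589, -0.5574], [-0.5574, 4.3589]]
  r_p     = [-0.5574, -1.0392]
Written out:
  4.3589 phi_1 - 0.5574 phi_2 = -0.5574
  -0.5574 phi_1 + 4.3589 phi_2 = -1.0392
Solve by Cramer's rule:
  det = gamma(0)^2 - gamma(1)^2 = (4.3589)^2 - (-0.5574)^2 = 19.00000921 - 0.31069476 = 18.68931445
  phi_hat_1 = [gamma(1) gamma(0) - gamma(1) gamma(2)] / det = [(-0.5574)(4.3589) - (-0.5574)(-1.0392)] / 18.68931445 = -3.00890094 / 18.68931445 = -0.161
  phi_hat_2 = [gamma(0) gamma(2) - gamma(1)^2] / det = [(4.3589)(-1.0392) - (-0.5574)^2] / 18.68931445 = -4.84046364 / 18.68931445 = -0.259
So phi_hat = [-0.1610, -0.2590].
Therefore phi_hat_1 = -0.1610.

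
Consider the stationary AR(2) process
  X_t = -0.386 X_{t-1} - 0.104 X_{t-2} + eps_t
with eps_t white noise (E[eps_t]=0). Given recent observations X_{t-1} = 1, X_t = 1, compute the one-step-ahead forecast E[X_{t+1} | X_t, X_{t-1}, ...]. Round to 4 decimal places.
E[X_{t+1} \mid \mathcal F_t] = -0.4900

For an AR(p) model X_t = c + sum_i phi_i X_{t-i} + eps_t, the
one-step-ahead conditional mean is
  E[X_{t+1} | X_t, ...] = c + sum_i phi_i X_{t+1-i}.
Substitute known values:
  E[X_{t+1} | ...] = (-0.386) * (1) + (-0.104) * (1)
                   = -0.4900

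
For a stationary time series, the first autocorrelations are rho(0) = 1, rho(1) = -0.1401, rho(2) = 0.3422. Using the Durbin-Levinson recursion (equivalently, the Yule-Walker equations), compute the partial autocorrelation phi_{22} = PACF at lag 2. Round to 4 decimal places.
\phi_{22} = 0.3290

The PACF at lag k is phi_{kk}, the last component of the solution
to the Yule-Walker system G_k phi = r_k where
  (G_k)_{ij} = rho(|i - j|), (r_k)_i = rho(i), i,j = 1..k.
Equivalently, Durbin-Levinson gives phi_{kk} iteratively:
  phi_{11} = rho(1)
  phi_{kk} = [rho(k) - sum_{j=1..k-1} phi_{k-1,j} rho(k-j)]
            / [1 - sum_{j=1..k-1} phi_{k-1,j} rho(j)],
  phi_{k,j} = phi_{k-1,j} - phi_{kk} phi_{k-1,k-j},  j = 1..k-1.
Step k = 1:
  phi_11 = rho(1) = -0.1401.
Step k = 2:
  phi_22 = [rho(2) - phi_11 rho(1)] / [1 - phi_11 rho(1)] = [0.3422 - (-0.1401)(-0.1401)] / [1 - (-0.1401)(-0.1401)]
         = 0.32257199 / 0.98037199 = 0.329.
Therefore phi_{22} = 0.3290.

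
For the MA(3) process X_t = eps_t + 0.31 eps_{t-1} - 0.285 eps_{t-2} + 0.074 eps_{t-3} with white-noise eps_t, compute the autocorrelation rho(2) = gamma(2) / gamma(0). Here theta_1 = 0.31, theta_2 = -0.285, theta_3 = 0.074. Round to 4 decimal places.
\rho(2) = -0.2216

For an MA(q) process with theta_0 = 1, the autocovariance is
  gamma(k) = sigma^2 * sum_{i=0..q-k} theta_i * theta_{i+k},
and rho(k) = gamma(k) / gamma(0). Sigma^2 cancels.
  numerator   = (1)*(-0.285) + (0.31)*(0.074) = -0.26206.
  denominator = (1)^2 + (0.31)^2 + (-0.285)^2 + (0.074)^2 = 1.182801.
  rho(2) = -0.26206 / 1.182801 = -0.2216.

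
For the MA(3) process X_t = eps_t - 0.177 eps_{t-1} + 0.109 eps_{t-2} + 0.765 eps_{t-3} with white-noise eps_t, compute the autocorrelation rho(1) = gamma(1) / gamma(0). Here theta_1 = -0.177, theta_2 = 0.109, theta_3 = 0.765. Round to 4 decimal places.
\rho(1) = -0.0693

For an MA(q) process with theta_0 = 1, the autocovariance is
  gamma(k) = sigma^2 * sum_{i=0..q-k} theta_i * theta_{i+k},
and rho(k) = gamma(k) / gamma(0). Sigma^2 cancels.
  numerator   = (1)*(-0.177) + (-0.177)*(0.109) + (0.109)*(0.765) = -0.112908.
  denominator = (1)^2 + (-0.177)^2 + (0.109)^2 + (0.765)^2 = 1.628435.
  rho(1) = -0.112908 / 1.628435 = -0.0693.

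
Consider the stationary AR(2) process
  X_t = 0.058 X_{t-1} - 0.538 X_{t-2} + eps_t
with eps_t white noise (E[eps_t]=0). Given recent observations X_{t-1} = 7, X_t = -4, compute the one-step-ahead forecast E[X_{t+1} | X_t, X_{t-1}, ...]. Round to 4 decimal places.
E[X_{t+1} \mid \mathcal F_t] = -3.9980

For an AR(p) model X_t = c + sum_i phi_i X_{t-i} + eps_t, the
one-step-ahead conditional mean is
  E[X_{t+1} | X_t, ...] = c + sum_i phi_i X_{t+1-i}.
Substitute known values:
  E[X_{t+1} | ...] = (0.058) * (-4) + (-0.538) * (7)
                   = -3.9980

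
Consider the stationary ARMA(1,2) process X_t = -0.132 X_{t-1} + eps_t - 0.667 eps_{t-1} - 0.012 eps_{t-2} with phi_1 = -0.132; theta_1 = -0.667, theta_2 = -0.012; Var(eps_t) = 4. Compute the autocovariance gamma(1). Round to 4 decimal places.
\gamma(1) = -3.4994

Multiply the model equation by X_{t-k} and take expectations. With theta_0 = psi_0 = 1 and psi_j the MA(infinity) weights, this gives
  gamma(k) - sum_i phi_i gamma(k-i) = c_k,
  c_k = sigma^2 * sum_{j=k..q} theta_j psi_{j-k}   (c_k = 0 for k > q),
using gamma(-m) = gamma(m).
psi-weights needed (psi_j = theta_j + sum_i phi_i psi_{j-i}):
  psi_1 = theta_1 + phi_1 = -0.667 + (-0.132) = -0.799
  psi_2 = theta_2 + phi_1 psi_1 = -0.012 + (-0.132)(-0.799) = 0.093468
Right-hand sides:
  c_0 = sigma^2 (1 + theta_1 psi_1 + theta_2 psi_2) = 4 * (1 + (-0.667)(-0.799) + (-0.012)(0.093468)) = 4 * 1.531811 = 6.127246
  c_1 = sigma^2 (theta_1 + theta_2 psi_1) = 4 * (-0.667 + (-0.012)(-0.799)) = -2.629648
  c_2 = sigma^2 theta_2 = 4 * (-0.012) = -0.048
Equations for k = 0 and k = 1 (AR order 1):
  gamma(0) = phi_1 gamma(1) + c_0
  gamma(1) = phi_1 gamma(0) + c_1
Substituting the second into the first: gamma(0) (1 - phi_1^2) = c_0 + phi_1 c_1, so
  gamma(0) = (c_0 + phi_1 c_1) / (1 - phi_1^2) = (6.127246 + (-0.132)(-2.629648)) / (1 - (-0.132)^2) = 6.474359 / 0.982576 = 6.589169.
  gamma(1) = phi_1 gamma(0) + c_1 = (-0.132)(6.589169) + (-2.629648) = -3.499418.
Therefore gamma(1) = -3.4994 (to 4 decimal places).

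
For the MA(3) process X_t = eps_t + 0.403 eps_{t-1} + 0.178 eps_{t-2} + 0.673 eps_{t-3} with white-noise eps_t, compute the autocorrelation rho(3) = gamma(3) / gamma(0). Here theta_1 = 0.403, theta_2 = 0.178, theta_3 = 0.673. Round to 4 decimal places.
\rho(3) = 0.4086

For an MA(q) process with theta_0 = 1, the autocovariance is
  gamma(k) = sigma^2 * sum_{i=0..q-k} theta_i * theta_{i+k},
and rho(k) = gamma(k) / gamma(0). Sigma^2 cancels.
  numerator   = (1)*(0.673) = 0.673.
  denominator = (1)^2 + (0.403)^2 + (0.178)^2 + (0.673)^2 = 1.647022.
  rho(3) = 0.673 / 1.647022 = 0.4086.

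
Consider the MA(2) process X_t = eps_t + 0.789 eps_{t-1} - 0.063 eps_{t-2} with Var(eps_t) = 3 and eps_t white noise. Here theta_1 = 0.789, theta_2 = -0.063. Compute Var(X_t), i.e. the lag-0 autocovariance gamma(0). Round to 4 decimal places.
\gamma(0) = 4.8795

For an MA(q) process X_t = eps_t + sum_i theta_i eps_{t-i} with
Var(eps_t) = sigma^2, the variance is
  gamma(0) = sigma^2 * (1 + sum_i theta_i^2).
  sum_i theta_i^2 = (0.789)^2 + (-0.063)^2 = 0.622521 + 0.003969 = 0.62649.
  gamma(0) = 3 * (1 + 0.62649) = 3 * 1.62649 = 4.87947, which rounds to 4.8795.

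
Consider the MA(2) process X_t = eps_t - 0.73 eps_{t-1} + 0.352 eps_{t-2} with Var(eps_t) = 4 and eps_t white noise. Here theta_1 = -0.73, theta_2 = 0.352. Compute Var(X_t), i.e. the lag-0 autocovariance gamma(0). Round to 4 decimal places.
\gamma(0) = 6.6272

For an MA(q) process X_t = eps_t + sum_i theta_i eps_{t-i} with
Var(eps_t) = sigma^2, the variance is
  gamma(0) = sigma^2 * (1 + sum_i theta_i^2).
  sum_i theta_i^2 = (-0.73)^2 + (0.352)^2 = 0.5329 + 0.123904 = 0.656804.
  gamma(0) = 4 * (1 + 0.656804) = 4 * 1.656804 = 6.627216, which rounds to 6.6272.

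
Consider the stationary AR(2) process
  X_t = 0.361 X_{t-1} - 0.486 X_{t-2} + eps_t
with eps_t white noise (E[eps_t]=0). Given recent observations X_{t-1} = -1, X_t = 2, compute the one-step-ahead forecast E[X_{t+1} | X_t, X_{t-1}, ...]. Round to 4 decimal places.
E[X_{t+1} \mid \mathcal F_t] = 1.2080

For an AR(p) model X_t = c + sum_i phi_i X_{t-i} + eps_t, the
one-step-ahead conditional mean is
  E[X_{t+1} | X_t, ...] = c + sum_i phi_i X_{t+1-i}.
Substitute known values:
  E[X_{t+1} | ...] = (0.361) * (2) + (-0.486) * (-1)
                   = 1.2080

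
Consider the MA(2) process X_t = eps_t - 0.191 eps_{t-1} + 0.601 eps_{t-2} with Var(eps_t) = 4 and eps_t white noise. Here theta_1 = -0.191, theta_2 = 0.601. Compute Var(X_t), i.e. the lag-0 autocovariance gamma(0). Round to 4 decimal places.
\gamma(0) = 5.5907

For an MA(q) process X_t = eps_t + sum_i theta_i eps_{t-i} with
Var(eps_t) = sigma^2, the variance is
  gamma(0) = sigma^2 * (1 + sum_i theta_i^2).
  sum_i theta_i^2 = (-0.191)^2 + (0.601)^2 = 0.036481 + 0.361201 = 0.397682.
  gamma(0) = 4 * (1 + 0.397682) = 4 * 1.397682 = 5.590728, which rounds to 5.5907.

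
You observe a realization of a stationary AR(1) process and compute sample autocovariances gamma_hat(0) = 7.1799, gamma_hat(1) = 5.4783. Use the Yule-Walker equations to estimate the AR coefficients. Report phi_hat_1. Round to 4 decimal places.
\hat\phi_{1} = 0.7630

The Yule-Walker equations for an AR(p) process read, in matrix form,
  Gamma_p phi = r_p,   with   (Gamma_p)_{ij} = gamma(|i - j|),
                       (r_p)_i = gamma(i),   i,j = 1..p.
Substitute the sample gammas (Toeplitz matrix and right-hand side of size 1):
  Gamma_p = [[7.1799]]
  r_p     = [5.4783]
With p = 1 this is the single equation gamma(0) phi_1 = gamma(1):
  phi_hat_1 = gamma(1) / gamma(0) = 5.4783 / 7.1799 = 0.7630.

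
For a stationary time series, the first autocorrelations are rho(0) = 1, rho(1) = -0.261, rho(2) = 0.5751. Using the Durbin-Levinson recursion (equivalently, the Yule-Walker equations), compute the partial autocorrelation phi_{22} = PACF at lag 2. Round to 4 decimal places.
\phi_{22} = 0.5440

The PACF at lag k is phi_{kk}, the last component of the solution
to the Yule-Walker system G_k phi = r_k where
  (G_k)_{ij} = rho(|i - j|), (r_k)_i = rho(i), i,j = 1..k.
Equivalently, Durbin-Levinson gives phi_{kk} iteratively:
  phi_{11} = rho(1)
  phi_{kk} = [rho(k) - sum_{j=1..k-1} phi_{k-1,j} rho(k-j)]
            / [1 - sum_{j=1..k-1} phi_{k-1,j} rho(j)],
  phi_{k,j} = phi_{k-1,j} - phi_{kk} phi_{k-1,k-j},  j = 1..k-1.
Step k = 1:
  phi_11 = rho(1) = -0.261.
Step k = 2:
  phi_22 = [rho(2) - phi_11 rho(1)] / [1 - phi_11 rho(1)] = [0.5751 - (-0.261)(-0.261)] / [1 - (-0.261)(-0.261)]
         = 0.506979 / 0.931879 = 0.544.
Therefore phi_{22} = 0.5440.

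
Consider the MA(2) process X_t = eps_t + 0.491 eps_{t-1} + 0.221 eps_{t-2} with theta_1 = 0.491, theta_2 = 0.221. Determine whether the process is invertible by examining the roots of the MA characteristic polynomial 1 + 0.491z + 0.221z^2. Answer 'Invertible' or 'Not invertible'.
\text{Invertible}

The MA(q) characteristic polynomial is P(z) = 1 + 0.491z + 0.221z^2.
Invertibility requires all roots to lie outside the unit circle, i.e. |z| > 1 for every root.
Set 1 + (0.491) z + (0.221) z^2 = 0, i.e. a z^2 + b z + c = 0 with a = 0.221, b = 0.491, c = 1.
Discriminant D = b^2 - 4ac = (0.491)^2 - 4*(0.221)*1 = 0.241081 - (0.884) = -0.642919.
D < 0, so the roots are the complex-conjugate pair z = (-b +/- i sqrt(-D)) / (2a) = -1.1109 +/- 1.8141i.
For a conjugate pair |z|^2 = z * conj(z) = (product of roots) = c/a = 1/(0.221) = 4.524887, so |z| = sqrt(4.524887) = 2.1272 for both roots.
Moduli of all roots: 2.1272, 2.1272.
All moduli strictly greater than 1? Yes.
Verdict: Invertible.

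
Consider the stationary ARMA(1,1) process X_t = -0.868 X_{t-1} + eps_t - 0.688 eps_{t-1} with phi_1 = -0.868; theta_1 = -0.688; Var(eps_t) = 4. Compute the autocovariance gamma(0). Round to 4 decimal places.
\gamma(0) = 43.2761

Multiply the model equation by X_{t-k} and take expectations. With theta_0 = psi_0 = 1 and psi_j the MA(infinity) weights, this gives
  gamma(k) - sum_i phi_i gamma(k-i) = c_k,
  c_k = sigma^2 * sum_{j=k..q} theta_j psi_{j-k}   (c_k = 0 for k > q),
using gamma(-m) = gamma(m).
psi-weights needed (psi_j = theta_j + sum_i phi_i psi_{j-i}):
  psi_1 = theta_1 + phi_1 = -0.688 + (-0.868) = -1.556
Right-hand sides:
  c_0 = sigma^2 (1 + theta_1 psi_1) = 4 * (1 + (-0.688)(-1.556)) = 4 * 2.070528 = 8.282112
  c_1 = sigma^2 theta_1 = 4 * (-0.688) = -2.752
  c_2 = 0
Equations for k = 0 and k = 1 (AR order 1):
  gamma(0) = phi_1 gamma(1) + c_0
  gamma(1) = phi_1 gamma(0) + c_1
Substituting the second into the first: gamma(0) (1 - phi_1^2) = c_0 + phi_1 c_1, so
  gamma(0) = (c_0 + phi_1 c_1) / (1 - phi_1^2) = (8.282112 + (-0.868)(-2.752)) / (1 - (-0.868)^2) = 10.670848 / 0.246576 = 43.276101.
Therefore gamma(0) = 43.2761 (to 4 decimal places).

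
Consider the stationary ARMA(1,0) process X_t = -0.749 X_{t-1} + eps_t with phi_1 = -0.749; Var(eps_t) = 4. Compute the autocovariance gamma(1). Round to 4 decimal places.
\gamma(1) = -6.8246

Multiply the model equation by X_{t-k} and take expectations. With theta_0 = psi_0 = 1 and psi_j the MA(infinity) weights, this gives
  gamma(k) - sum_i phi_i gamma(k-i) = c_k,
  c_k = sigma^2 * sum_{j=k..q} theta_j psi_{j-k}   (c_k = 0 for k > q),
using gamma(-m) = gamma(m).
Pure AR (q = 0): c_0 = sigma^2 = 4, c_k = 0 for k >= 1.
Equations for k = 0 and k = 1 (AR order 1):
  gamma(0) = phi_1 gamma(1) + c_0
  gamma(1) = phi_1 gamma(0) + c_1
Substituting the second into the first: gamma(0) (1 - phi_1^2) = c_0 + phi_1 c_1, so
  gamma(0) = c_0 / (1 - phi_1^2) = 4 / (1 - (-0.749)^2) = 4 / 0.438999 = 9.111638.
  gamma(1) = phi_1 gamma(0) = (-0.749)(9.111638) = -6.824617.
Therefore gamma(1) = -6.8246 (to 4 decimal places).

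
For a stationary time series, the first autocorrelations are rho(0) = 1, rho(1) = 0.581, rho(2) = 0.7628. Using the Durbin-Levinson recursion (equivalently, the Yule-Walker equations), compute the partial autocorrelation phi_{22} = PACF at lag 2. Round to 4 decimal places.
\phi_{22} = 0.6419

The PACF at lag k is phi_{kk}, the last component of the solution
to the Yule-Walker system G_k phi = r_k where
  (G_k)_{ij} = rho(|i - j|), (r_k)_i = rho(i), i,j = 1..k.
Equivalently, Durbin-Levinson gives phi_{kk} iteratively:
  phi_{11} = rho(1)
  phi_{kk} = [rho(k) - sum_{j=1..k-1} phi_{k-1,j} rho(k-j)]
            / [1 - sum_{j=1..k-1} phi_{k-1,j} rho(j)],
  phi_{k,j} = phi_{k-1,j} - phi_{kk} phi_{k-1,k-j},  j = 1..k-1.
Step k = 1:
  phi_11 = rho(1) = 0.581.
Step k = 2:
  phi_22 = [rho(2) - phi_11 rho(1)] / [1 - phi_11 rho(1)] = [0.7628 - (0.581)(0.581)] / [1 - (0.581)(0.581)]
         = 0.425239 / 0.662439 = 0.6419.
Therefore phi_{22} = 0.6419.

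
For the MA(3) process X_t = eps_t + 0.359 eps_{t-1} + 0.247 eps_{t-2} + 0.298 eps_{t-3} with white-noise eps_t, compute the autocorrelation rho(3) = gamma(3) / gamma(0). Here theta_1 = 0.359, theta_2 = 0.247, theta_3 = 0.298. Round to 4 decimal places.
\rho(3) = 0.2331

For an MA(q) process with theta_0 = 1, the autocovariance is
  gamma(k) = sigma^2 * sum_{i=0..q-k} theta_i * theta_{i+k},
and rho(k) = gamma(k) / gamma(0). Sigma^2 cancels.
  numerator   = (1)*(0.298) = 0.298.
  denominator = (1)^2 + (0.359)^2 + (0.247)^2 + (0.298)^2 = 1.278694.
  rho(3) = 0.298 / 1.278694 = 0.2331.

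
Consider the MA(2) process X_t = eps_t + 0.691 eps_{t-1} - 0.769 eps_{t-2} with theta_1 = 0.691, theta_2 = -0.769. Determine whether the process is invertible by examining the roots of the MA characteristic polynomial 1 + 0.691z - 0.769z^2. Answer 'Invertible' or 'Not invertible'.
\text{Not invertible}

The MA(q) characteristic polynomial is P(z) = 1 + 0.691z - 0.769z^2.
Invertibility requires all roots to lie outside the unit circle, i.e. |z| > 1 for every root.
Set 1 + (0.691) z + (-0.769) z^2 = 0, i.e. a z^2 + b z + c = 0 with a = -0.769, b = 0.691, c = 1.
Discriminant D = b^2 - 4ac = (0.691)^2 - 4*(-0.769)*1 = 0.477481 - (-3.076) = 3.553481.
D >= 0, so the roots are real: z = (-b +/- sqrt(D)) / (2a) = (-0.691 +/- 1.885068) / (-1.538).
  z_1 = (-0.691 + 1.885068) / (-1.538) = -0.7764,   |z_1| = 0.7764.
  z_2 = (-0.691 - 1.885068) / (-1.538) = 1.6749,   |z_2| = 1.6749.
Moduli of all roots: 0.7764, 1.6749.
All moduli strictly greater than 1? No.
Verdict: Not invertible.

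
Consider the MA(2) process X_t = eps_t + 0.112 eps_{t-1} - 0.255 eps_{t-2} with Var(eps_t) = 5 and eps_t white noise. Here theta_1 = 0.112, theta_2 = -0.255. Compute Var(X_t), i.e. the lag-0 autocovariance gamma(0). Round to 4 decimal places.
\gamma(0) = 5.3878

For an MA(q) process X_t = eps_t + sum_i theta_i eps_{t-i} with
Var(eps_t) = sigma^2, the variance is
  gamma(0) = sigma^2 * (1 + sum_i theta_i^2).
  sum_i theta_i^2 = (0.112)^2 + (-0.255)^2 = 0.012544 + 0.065025 = 0.077569.
  gamma(0) = 5 * (1 + 0.077569) = 5 * 1.077569 = 5.387845, which rounds to 5.3878.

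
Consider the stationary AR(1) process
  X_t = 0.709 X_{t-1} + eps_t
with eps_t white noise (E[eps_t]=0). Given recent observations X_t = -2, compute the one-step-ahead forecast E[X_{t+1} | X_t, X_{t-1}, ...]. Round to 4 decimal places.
E[X_{t+1} \mid \mathcal F_t] = -1.4180

For an AR(p) model X_t = c + sum_i phi_i X_{t-i} + eps_t, the
one-step-ahead conditional mean is
  E[X_{t+1} | X_t, ...] = c + sum_i phi_i X_{t+1-i}.
Substitute known values:
  E[X_{t+1} | ...] = (0.709) * (-2)
                   = -1.4180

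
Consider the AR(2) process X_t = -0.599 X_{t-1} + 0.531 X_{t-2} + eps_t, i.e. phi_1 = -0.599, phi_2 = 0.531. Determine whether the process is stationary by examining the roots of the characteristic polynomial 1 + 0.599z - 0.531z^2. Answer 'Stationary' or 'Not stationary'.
\text{Not stationary}

The AR(p) characteristic polynomial is P(z) = 1 + 0.599z - 0.531z^2.
Stationarity requires all roots to lie outside the unit circle, i.e. |z| > 1 for every root.
Set 1 + (0.599) z + (-0.531) z^2 = 0, i.e. a z^2 + b z + c = 0 with a = -0.531, b = 0.599, c = 1.
Discriminant D = b^2 - 4ac = (0.599)^2 - 4*(-0.531)*1 = 0.358801 - (-2.124) = 2.482801.
D >= 0, so the roots are real: z = (-b +/- sqrt(D)) / (2a) = (-0.599 +/- 1.575691) / (-1.062).
  z_1 = (-0.599 + 1.575691) / (-1.062) = -0.9197,   |z_1| = 0.9197.
  z_2 = (-0.599 - 1.575691) / (-1.062) = 2.0477,   |z_2| = 2.0477.
Moduli of all roots: 0.9197, 2.0477.
All moduli strictly greater than 1? No.
Verdict: Not stationary.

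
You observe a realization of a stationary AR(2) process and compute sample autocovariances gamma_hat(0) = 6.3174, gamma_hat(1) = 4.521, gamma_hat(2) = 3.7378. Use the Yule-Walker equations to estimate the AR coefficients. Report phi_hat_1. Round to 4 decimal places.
\hat\phi_{1} = 0.5990

The Yule-Walker equations for an AR(p) process read, in matrix form,
  Gamma_p phi = r_p,   with   (Gamma_p)_{ij} = gamma(|i - j|),
                       (r_p)_i = gamma(i),   i,j = 1..p.
Substitute the sample gammas (Toeplitz matrix and right-hand side of size 2):
  Gamma_p = [[6.3174, 4.521], [4.521, 6.3174]]
  r_p     = [4.521, 3.7378]
Written out:
  6.3174 phi_1 + 4.521 phi_2 = 4.521
  4.521 phi_1 + 6.3174 phi_2 = 3.7378
Solve by Cramer's rule:
  det = gamma(0)^2 - gamma(1)^2 = (6.3174)^2 - (4.521)^2 = 39.90954276 - 20.439441 = 19.47010176
  phi_hat_1 = [gamma(1) gamma(0) - gamma(1) gamma(2)] / det = [(4.521)(6.3174) - (4.521)(3.7378)] / 19.47010176 = 11.6623716 / 19.47010176 = 0.599
  phi_hat_2 = [gamma(0) gamma(2) - gamma(1)^2] / det = [(6.3174)(3.7378) - (4.521)^2] / 19.47010176 = 3.17373672 / 19.47010176 = 0.163
So phi_hat = [0.5990, 0.1630].
Therefore phi_hat_1 = 0.5990.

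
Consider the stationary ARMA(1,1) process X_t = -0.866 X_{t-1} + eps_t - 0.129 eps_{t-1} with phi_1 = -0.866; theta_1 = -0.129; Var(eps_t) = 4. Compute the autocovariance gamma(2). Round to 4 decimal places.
\gamma(2) = 15.3242

Multiply the model equation by X_{t-k} and take expectations. With theta_0 = psi_0 = 1 and psi_j the MA(infinity) weights, this gives
  gamma(k) - sum_i phi_i gamma(k-i) = c_k,
  c_k = sigma^2 * sum_{j=k..q} theta_j psi_{j-k}   (c_k = 0 for k > q),
using gamma(-m) = gamma(m).
psi-weights needed (psi_j = theta_j + sum_i phi_i psi_{j-i}):
  psi_1 = theta_1 + phi_1 = -0.129 + (-0.866) = -0.995
Right-hand sides:
  c_0 = sigma^2 (1 + theta_1 psi_1) = 4 * (1 + (-0.129)(-0.995)) = 4 * 1.128355 = 4.51342
  c_1 = sigma^2 theta_1 = 4 * (-0.129) = -0.516
  c_2 = 0
Equations for k = 0 and k = 1 (AR order 1):
  gamma(0) = phi_1 gamma(1) + c_0
  gamma(1) = phi_1 gamma(0) + c_1
Substituting the second into the first: gamma(0) (1 - phi_1^2) = c_0 + phi_1 c_1, so
  gamma(0) = (c_0 + phi_1 c_1) / (1 - phi_1^2) = (4.51342 + (-0.866)(-0.516)) / (1 - (-0.866)^2) = 4.960276 / 0.250044 = 19.837613.
  gamma(1) = phi_1 gamma(0) + c_1 = (-0.866)(19.837613) + (-0.516) = -17.695372.
For k = 2 (> q): gamma(2) = phi_1 gamma(1) = (-0.866)(-17.695372) = 15.324193.
Therefore gamma(2) = 15.3242 (to 4 decimal places).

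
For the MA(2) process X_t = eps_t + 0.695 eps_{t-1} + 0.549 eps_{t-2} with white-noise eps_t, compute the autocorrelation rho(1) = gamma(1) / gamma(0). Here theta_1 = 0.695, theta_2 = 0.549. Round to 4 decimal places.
\rho(1) = 0.6033

For an MA(q) process with theta_0 = 1, the autocovariance is
  gamma(k) = sigma^2 * sum_{i=0..q-k} theta_i * theta_{i+k},
and rho(k) = gamma(k) / gamma(0). Sigma^2 cancels.
  numerator   = (1)*(0.695) + (0.695)*(0.549) = 1.076555.
  denominator = (1)^2 + (0.695)^2 + (0.549)^2 = 1.784426.
  rho(1) = 1.076555 / 1.784426 = 0.6033.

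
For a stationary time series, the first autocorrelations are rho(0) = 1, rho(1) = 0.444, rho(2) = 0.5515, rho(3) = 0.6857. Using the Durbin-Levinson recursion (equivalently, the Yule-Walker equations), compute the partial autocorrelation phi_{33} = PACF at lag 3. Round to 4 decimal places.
\phi_{33} = 0.5460

The PACF at lag k is phi_{kk}, the last component of the solution
to the Yule-Walker system G_k phi = r_k where
  (G_k)_{ij} = rho(|i - j|), (r_k)_i = rho(i), i,j = 1..k.
Equivalently, Durbin-Levinson gives phi_{kk} iteratively:
  phi_{11} = rho(1)
  phi_{kk} = [rho(k) - sum_{j=1..k-1} phi_{k-1,j} rho(k-j)]
            / [1 - sum_{j=1..k-1} phi_{k-1,j} rho(j)],
  phi_{k,j} = phi_{k-1,j} - phi_{kk} phi_{k-1,k-j},  j = 1..k-1.
Step k = 1:
  phi_11 = rho(1) = 0.444.
Step k = 2:
  phi_22 = [rho(2) - phi_11 rho(1)] / [1 - phi_11 rho(1)] = [0.5515 - (0.444)(0.444)] / [1 - (0.444)(0.444)]
         = 0.354364 / 0.802864 = 0.441375.
  Update: phi_21 = phi_11 - phi_22 phi_11 = 0.444 - (0.441375)(0.444) = 0.24803.
Step k = 3:
  phi_33 = [rho(3) - phi_21 rho(2) - phi_22 rho(1)] / [1 - phi_21 rho(1) - phi_22 rho(2)]
    numerator   = 0.6857 - (0.24803)(0.5515) - (0.441375)(0.444) = 0.35294126
    denominator = 1 - (0.24803)(0.444) - (0.441375)(0.5515) = 0.64645663
  phi_33 = 0.35294126 / 0.64645663 = 0.546.
Therefore phi_{33} = 0.5460.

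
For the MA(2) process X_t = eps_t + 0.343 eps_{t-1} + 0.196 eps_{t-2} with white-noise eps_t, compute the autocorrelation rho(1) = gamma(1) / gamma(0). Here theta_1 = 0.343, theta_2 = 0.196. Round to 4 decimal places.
\rho(1) = 0.3548

For an MA(q) process with theta_0 = 1, the autocovariance is
  gamma(k) = sigma^2 * sum_{i=0..q-k} theta_i * theta_{i+k},
and rho(k) = gamma(k) / gamma(0). Sigma^2 cancels.
  numerator   = (1)*(0.343) + (0.343)*(0.196) = 0.410228.
  denominator = (1)^2 + (0.343)^2 + (0.196)^2 = 1.156065.
  rho(1) = 0.410228 / 1.156065 = 0.3548.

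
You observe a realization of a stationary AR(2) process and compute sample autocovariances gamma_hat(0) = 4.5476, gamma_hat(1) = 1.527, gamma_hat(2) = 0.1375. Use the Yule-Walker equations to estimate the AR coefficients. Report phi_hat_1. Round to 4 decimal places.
\hat\phi_{1} = 0.3670

The Yule-Walker equations for an AR(p) process read, in matrix form,
  Gamma_p phi = r_p,   with   (Gamma_p)_{ij} = gamma(|i - j|),
                       (r_p)_i = gamma(i),   i,j = 1..p.
Substitute the sample gammas (Toeplitz matrix and right-hand side of size 2):
  Gamma_p = [[4.5476, 1.527], [1.527, 4.5476]]
  r_p     = [1.527, 0.1375]
Written out:
  4.5476 phi_1 + 1.527 phi_2 = 1.527
  1.527 phi_1 + 4.5476 phi_2 = 0.1375
Solve by Cramer's rule:
  det = gamma(0)^2 - gamma(1)^2 = (4.5476)^2 - (1.527)^2 = 20.68066576 - 2.331729 = 18.34893676
  phi_hat_1 = [gamma(1) gamma(0) - gamma(1) gamma(2)] / det = [(1.527)(4.5476) - (1.527)(0.1375)] / 18.34893676 = 6.7342227 / 18.34893676 = 0.367
  phi_hat_2 = [gamma(0) gamma(2) - gamma(1)^2] / det = [(4.5476)(0.1375) - (1.527)^2] / 18.34893676 = -1.706434 / 18.34893676 = -0.093
So phi_hat = [0.3670, -0.0930].
Therefore phi_hat_1 = 0.3670.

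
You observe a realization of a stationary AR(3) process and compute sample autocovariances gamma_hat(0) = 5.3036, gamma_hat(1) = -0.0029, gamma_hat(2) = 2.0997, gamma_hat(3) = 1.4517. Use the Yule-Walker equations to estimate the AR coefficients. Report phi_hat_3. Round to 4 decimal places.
\hat\phi_{3} = 0.3250

The Yule-Walker equations for an AR(p) process read, in matrix form,
  Gamma_p phi = r_p,   with   (Gamma_p)_{ij} = gamma(|i - j|),
                       (r_p)_i = gamma(i),   i,j = 1..p.
Substitute the sample gammas (Toeplitz matrix and right-hand side of size 3):
  Gamma_p = [[5.3036, -0.0029, 2.0997], [-0.0029, 5.3036, -0.0029], [2.0997, -0.0029, 5.3036]]
  r_p     = [-0.0029, 2.0997, 1.4517]
Written out (R1..R3):
  (R1) 5.3036 phi_1 - 0.0029 phi_2 + 2.0997 phi_3 = -0.0029
  (R2) -0.0029 phi_1 + 5.3036 phi_2 - 0.0029 phi_3 = 2.0997
  (R3) 2.0997 phi_1 - 0.0029 phi_2 + 5.3036 phi_3 = 1.4517
Gaussian elimination:
  R2 <- R2 - (-0.0029/5.3036) R1 = R2 - (-0.000547) R1:  5.303598 phi_2 - 0.001752 phi_3 = 2.099698
  R3 <- R3 - (2.0997/5.3036) R1 = R3 - (0.395901) R1:  -0.001752 phi_2 + 4.472327 phi_3 = 1.452848
  R3 <- R3 - (-0.001752/5.303598) R2 = R3 - (-0.00033) R2:  4.472326 phi_3 = 1.453542
Back-substitution:
  phi_hat_3 = 1.453542 / 4.472326 = 0.325008
  phi_hat_2 = (2.099698 - (-0.001752)(0.325008)) / 5.303598 = 0.396008
  phi_hat_1 = (-0.0029 - (-0.0029)(0.396008) - (2.0997)(0.325008)) / 5.3036 = -0.129001
So phi_hat = [-0.1290, 0.3960, 0.3250].
Therefore phi_hat_3 = 0.3250.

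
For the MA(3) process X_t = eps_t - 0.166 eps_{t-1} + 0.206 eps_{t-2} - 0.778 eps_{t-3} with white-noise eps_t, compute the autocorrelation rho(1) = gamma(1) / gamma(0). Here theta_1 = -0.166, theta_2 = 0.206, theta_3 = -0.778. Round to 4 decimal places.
\rho(1) = -0.2152

For an MA(q) process with theta_0 = 1, the autocovariance is
  gamma(k) = sigma^2 * sum_{i=0..q-k} theta_i * theta_{i+k},
and rho(k) = gamma(k) / gamma(0). Sigma^2 cancels.
  numerator   = (1)*(-0.166) + (-0.166)*(0.206) + (0.206)*(-0.778) = -0.360464.
  denominator = (1)^2 + (-0.166)^2 + (0.206)^2 + (-0.778)^2 = 1.675276.
  rho(1) = -0.360464 / 1.675276 = -0.2152.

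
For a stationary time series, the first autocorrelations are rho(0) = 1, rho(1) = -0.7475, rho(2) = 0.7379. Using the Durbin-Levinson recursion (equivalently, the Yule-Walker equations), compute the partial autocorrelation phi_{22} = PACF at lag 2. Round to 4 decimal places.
\phi_{22} = 0.4060

The PACF at lag k is phi_{kk}, the last component of the solution
to the Yule-Walker system G_k phi = r_k where
  (G_k)_{ij} = rho(|i - j|), (r_k)_i = rho(i), i,j = 1..k.
Equivalently, Durbin-Levinson gives phi_{kk} iteratively:
  phi_{11} = rho(1)
  phi_{kk} = [rho(k) - sum_{j=1..k-1} phi_{k-1,j} rho(k-j)]
            / [1 - sum_{j=1..k-1} phi_{k-1,j} rho(j)],
  phi_{k,j} = phi_{k-1,j} - phi_{kk} phi_{k-1,k-j},  j = 1..k-1.
Step k = 1:
  phi_11 = rho(1) = -0.7475.
Step k = 2:
  phi_22 = [rho(2) - phi_11 rho(1)] / [1 - phi_11 rho(1)] = [0.7379 - (-0.7475)(-0.7475)] / [1 - (-0.7475)(-0.7475)]
         = 0.17914375 / 0.44124375 = 0.406.
Therefore phi_{22} = 0.4060.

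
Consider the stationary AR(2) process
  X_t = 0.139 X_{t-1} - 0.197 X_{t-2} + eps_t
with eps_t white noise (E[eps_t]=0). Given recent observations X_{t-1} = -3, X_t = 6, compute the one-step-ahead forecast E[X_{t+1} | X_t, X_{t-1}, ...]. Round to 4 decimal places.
E[X_{t+1} \mid \mathcal F_t] = 1.4250

For an AR(p) model X_t = c + sum_i phi_i X_{t-i} + eps_t, the
one-step-ahead conditional mean is
  E[X_{t+1} | X_t, ...] = c + sum_i phi_i X_{t+1-i}.
Substitute known values:
  E[X_{t+1} | ...] = (0.139) * (6) + (-0.197) * (-3)
                   = 1.4250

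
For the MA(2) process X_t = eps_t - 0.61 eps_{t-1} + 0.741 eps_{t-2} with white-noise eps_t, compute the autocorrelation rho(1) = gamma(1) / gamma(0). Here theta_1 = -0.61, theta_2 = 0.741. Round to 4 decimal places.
\rho(1) = -0.5528

For an MA(q) process with theta_0 = 1, the autocovariance is
  gamma(k) = sigma^2 * sum_{i=0..q-k} theta_i * theta_{i+k},
and rho(k) = gamma(k) / gamma(0). Sigma^2 cancels.
  numerator   = (1)*(-0.61) + (-0.61)*(0.741) = -1.06201.
  denominator = (1)^2 + (-0.61)^2 + (0.741)^2 = 1.921181.
  rho(1) = -1.06201 / 1.921181 = -0.5528.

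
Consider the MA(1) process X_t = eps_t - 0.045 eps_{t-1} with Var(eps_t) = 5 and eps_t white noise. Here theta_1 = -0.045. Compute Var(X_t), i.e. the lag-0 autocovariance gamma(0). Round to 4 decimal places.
\gamma(0) = 5.0101

For an MA(q) process X_t = eps_t + sum_i theta_i eps_{t-i} with
Var(eps_t) = sigma^2, the variance is
  gamma(0) = sigma^2 * (1 + sum_i theta_i^2).
  sum_i theta_i^2 = (-0.045)^2 = 0.002025.
  gamma(0) = 5 * (1 + 0.002025) = 5 * 1.002025 = 5.010125, which rounds to 5.0101.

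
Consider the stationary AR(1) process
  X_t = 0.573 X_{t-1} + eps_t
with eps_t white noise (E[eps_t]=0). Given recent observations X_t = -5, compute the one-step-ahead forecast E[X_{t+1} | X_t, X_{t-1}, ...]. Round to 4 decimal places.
E[X_{t+1} \mid \mathcal F_t] = -2.8650

For an AR(p) model X_t = c + sum_i phi_i X_{t-i} + eps_t, the
one-step-ahead conditional mean is
  E[X_{t+1} | X_t, ...] = c + sum_i phi_i X_{t+1-i}.
Substitute known values:
  E[X_{t+1} | ...] = (0.573) * (-5)
                   = -2.8650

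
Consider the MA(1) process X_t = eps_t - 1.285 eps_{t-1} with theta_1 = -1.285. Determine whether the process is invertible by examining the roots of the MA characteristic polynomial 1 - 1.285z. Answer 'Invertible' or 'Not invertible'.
\text{Not invertible}

The MA(q) characteristic polynomial is P(z) = 1 - 1.285z.
Invertibility requires all roots to lie outside the unit circle, i.e. |z| > 1 for every root.
This is linear in z: 1 + (-1.285) z = 0  =>  z = -1/(-1.285) = 0.77821,  |z| = 0.77821.
Moduli of all roots: 0.7782.
All moduli strictly greater than 1? No.
Verdict: Not invertible.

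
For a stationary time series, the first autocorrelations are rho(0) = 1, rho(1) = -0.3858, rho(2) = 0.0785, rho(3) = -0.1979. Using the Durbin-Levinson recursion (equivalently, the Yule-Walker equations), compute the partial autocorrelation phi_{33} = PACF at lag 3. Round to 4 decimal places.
\phi_{33} = -0.2330

The PACF at lag k is phi_{kk}, the last component of the solution
to the Yule-Walker system G_k phi = r_k where
  (G_k)_{ij} = rho(|i - j|), (r_k)_i = rho(i), i,j = 1..k.
Equivalently, Durbin-Levinson gives phi_{kk} iteratively:
  phi_{11} = rho(1)
  phi_{kk} = [rho(k) - sum_{j=1..k-1} phi_{k-1,j} rho(k-j)]
            / [1 - sum_{j=1..k-1} phi_{k-1,j} rho(j)],
  phi_{k,j} = phi_{k-1,j} - phi_{kk} phi_{k-1,k-j},  j = 1..k-1.
Step k = 1:
  phi_11 = rho(1) = -0.3858.
Step k = 2:
  phi_22 = [rho(2) - phi_11 rho(1)] / [1 - phi_11 rho(1)] = [0.0785 - (-0.3858)(-0.3858)] / [1 - (-0.3858)(-0.3858)]
         = -0.07034164 / 0.85115836 = -0.082642.
  Update: phi_21 = phi_11 - phi_22 phi_11 = -0.3858 - (-0.082642)(-0.3858) = -0.417683.
Step k = 3:
  phi_33 = [rho(3) - phi_21 rho(2) - phi_22 rho(1)] / [1 - phi_21 rho(1) - phi_22 rho(2)]
    numerator   = -0.1979 - (-0.417683)(0.0785) - (-0.082642)(-0.3858) = -0.19699523
    denominator = 1 - (-0.417683)(-0.3858) - (-0.082642)(0.0785) = 0.84534517
  phi_33 = -0.19699523 / 0.84534517 = -0.233.
Therefore phi_{33} = -0.2330.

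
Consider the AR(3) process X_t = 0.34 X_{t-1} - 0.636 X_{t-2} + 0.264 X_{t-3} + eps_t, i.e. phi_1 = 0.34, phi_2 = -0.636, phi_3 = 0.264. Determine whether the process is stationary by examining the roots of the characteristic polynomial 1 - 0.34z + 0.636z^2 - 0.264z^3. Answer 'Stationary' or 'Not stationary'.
\text{Stationary}

The AR(p) characteristic polynomial is P(z) = 1 - 0.34z + 0.636z^2 - 0.264z^3.
Stationarity requires all roots to lie outside the unit circle, i.e. |z| > 1 for every root.
Degree 3: look for a simple real root z0 first, then factor out (1 - z/z0) and solve the remaining quadratic.
Testing z0 = 2.5: P(2.5) = 1 + (-0.34)(2.5) + (0.636)(2.5)^2 + (-0.264)(2.5)^3
  = 1 + (-0.85) + (3.975) + (-4.125) = 0.  So z_0 = 2.5 is a root, |z_0| = 2.5.
Divide out the factor (1 - 0.4 z) = (1 - z/z0) (since 1/z0 = 0.4):
  P(z) = (1 - 0.4 z)(1 + (0.06) z + (0.66) z^2)
  [check: z-coef 0.06 - (0.4) = -0.34; z^2-coef 0.66 - (0.4)(0.06) = 0.636; z^3-coef -(0.4)(0.66) = -0.264.]
Remaining roots from the quadratic factor 1 + (0.06) z + (0.66) z^2:
  Set 1 + (0.06) z + (0.66) z^2 = 0, i.e. a z^2 + b z + c = 0 with a = 0.66, b = 0.06, c = 1.
  Discriminant D = b^2 - 4ac = (0.06)^2 - 4*(0.66)*1 = 0.0036 - (2.64) = -2.6364.
  D < 0, so the roots are the complex-conjugate pair z = (-b +/- i sqrt(-D)) / (2a) = -0.0455 +/- 1.2301i.
  For a conjugate pair |z|^2 = z * conj(z) = (product of roots) = c/a = 1/(0.66) = 1.515152, so |z| = sqrt(1.515152) = 1.2309 for both roots.
Moduli of all roots: 2.5000, 1.2309, 1.2309.
All moduli strictly greater than 1? Yes.
Verdict: Stationary.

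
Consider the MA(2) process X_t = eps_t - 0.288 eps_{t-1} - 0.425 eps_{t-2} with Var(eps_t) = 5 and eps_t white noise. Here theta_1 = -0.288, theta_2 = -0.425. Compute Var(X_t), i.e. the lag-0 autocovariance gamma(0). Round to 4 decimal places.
\gamma(0) = 6.3178

For an MA(q) process X_t = eps_t + sum_i theta_i eps_{t-i} with
Var(eps_t) = sigma^2, the variance is
  gamma(0) = sigma^2 * (1 + sum_i theta_i^2).
  sum_i theta_i^2 = (-0.288)^2 + (-0.425)^2 = 0.082944 + 0.180625 = 0.263569.
  gamma(0) = 5 * (1 + 0.263569) = 5 * 1.263569 = 6.317845, which rounds to 6.3178.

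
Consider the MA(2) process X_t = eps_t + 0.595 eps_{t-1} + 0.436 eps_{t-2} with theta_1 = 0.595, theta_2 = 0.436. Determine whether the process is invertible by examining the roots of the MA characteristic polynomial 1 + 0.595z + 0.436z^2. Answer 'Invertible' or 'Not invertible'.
\text{Invertible}

The MA(q) characteristic polynomial is P(z) = 1 + 0.595z + 0.436z^2.
Invertibility requires all roots to lie outside the unit circle, i.e. |z| > 1 for every root.
Set 1 + (0.595) z + (0.436) z^2 = 0, i.e. a z^2 + b z + c = 0 with a = 0.436, b = 0.595, c = 1.
Discriminant D = b^2 - 4ac = (0.595)^2 - 4*(0.436)*1 = 0.354025 - (1.744) = -1.389975.
D < 0, so the roots are the complex-conjugate pair z = (-b +/- i sqrt(-D)) / (2a) = -0.6823 +/- 1.352i.
For a conjugate pair |z|^2 = z * conj(z) = (product of roots) = c/a = 1/(0.436) = 2.293578, so |z| = sqrt(2.293578) = 1.5145 for both roots.
Moduli of all roots: 1.5145, 1.5145.
All moduli strictly greater than 1? Yes.
Verdict: Invertible.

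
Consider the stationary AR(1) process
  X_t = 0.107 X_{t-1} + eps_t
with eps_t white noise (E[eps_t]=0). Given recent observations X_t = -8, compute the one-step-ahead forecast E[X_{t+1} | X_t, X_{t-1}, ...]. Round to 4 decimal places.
E[X_{t+1} \mid \mathcal F_t] = -0.8560

For an AR(p) model X_t = c + sum_i phi_i X_{t-i} + eps_t, the
one-step-ahead conditional mean is
  E[X_{t+1} | X_t, ...] = c + sum_i phi_i X_{t+1-i}.
Substitute known values:
  E[X_{t+1} | ...] = (0.107) * (-8)
                   = -0.8560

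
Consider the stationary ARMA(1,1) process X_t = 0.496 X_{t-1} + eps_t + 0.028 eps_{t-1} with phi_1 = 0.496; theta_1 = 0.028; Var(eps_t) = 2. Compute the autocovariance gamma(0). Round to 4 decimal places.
\gamma(0) = 2.7283

Multiply the model equation by X_{t-k} and take expectations. With theta_0 = psi_0 = 1 and psi_j the MA(infinity) weights, this gives
  gamma(k) - sum_i phi_i gamma(k-i) = c_k,
  c_k = sigma^2 * sum_{j=k..q} theta_j psi_{j-k}   (c_k = 0 for k > q),
using gamma(-m) = gamma(m).
psi-weights needed (psi_j = theta_j + sum_i phi_i psi_{j-i}):
  psi_1 = theta_1 + phi_1 = 0.028 + (0.496) = 0.524
Right-hand sides:
  c_0 = sigma^2 (1 + theta_1 psi_1) = 2 * (1 + (0.028)(0.524)) = 2 * 1.014672 = 2.029344
  c_1 = sigma^2 theta_1 = 2 * (0.028) = 0.056
  c_2 = 0
Equations for k = 0 and k = 1 (AR order 1):
  gamma(0) = phi_1 gamma(1) + c_0
  gamma(1) = phi_1 gamma(0) + c_1
Substituting the second into the first: gamma(0) (1 - phi_1^2) = c_0 + phi_1 c_1, so
  gamma(0) = (c_0 + phi_1 c_1) / (1 - phi_1^2) = (2.029344 + (0.496)(0.056)) / (1 - (0.496)^2) = 2.05712 / 0.753984 = 2.728334.
Therefore gamma(0) = 2.7283 (to 4 decimal places).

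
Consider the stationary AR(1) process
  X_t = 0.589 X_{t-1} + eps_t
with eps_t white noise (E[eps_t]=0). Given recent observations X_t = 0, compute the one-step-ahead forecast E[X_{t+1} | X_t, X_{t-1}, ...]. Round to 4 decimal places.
E[X_{t+1} \mid \mathcal F_t] = 0.0000

For an AR(p) model X_t = c + sum_i phi_i X_{t-i} + eps_t, the
one-step-ahead conditional mean is
  E[X_{t+1} | X_t, ...] = c + sum_i phi_i X_{t+1-i}.
Substitute known values:
  E[X_{t+1} | ...] = (0.589) * (0)
                   = 0.0000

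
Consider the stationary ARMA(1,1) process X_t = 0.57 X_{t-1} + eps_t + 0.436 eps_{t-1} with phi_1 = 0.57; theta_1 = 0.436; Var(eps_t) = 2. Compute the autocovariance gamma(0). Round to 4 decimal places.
\gamma(0) = 4.9982

Multiply the model equation by X_{t-k} and take expectations. With theta_0 = psi_0 = 1 and psi_j the MA(infinity) weights, this gives
  gamma(k) - sum_i phi_i gamma(k-i) = c_k,
  c_k = sigma^2 * sum_{j=k..q} theta_j psi_{j-k}   (c_k = 0 for k > q),
using gamma(-m) = gamma(m).
psi-weights needed (psi_j = theta_j + sum_i phi_i psi_{j-i}):
  psi_1 = theta_1 + phi_1 = 0.436 + (0.57) = 1.006
Right-hand sides:
  c_0 = sigma^2 (1 + theta_1 psi_1) = 2 * (1 + (0.436)(1.006)) = 2 * 1.438616 = 2.877232
  c_1 = sigma^2 theta_1 = 2 * (0.436) = 0.872
  c_2 = 0
Equations for k = 0 and k = 1 (AR order 1):
  gamma(0) = phi_1 gamma(1) + c_0
  gamma(1) = phi_1 gamma(0) + c_1
Substituting the second into the first: gamma(0) (1 - phi_1^2) = c_0 + phi_1 c_1, so
  gamma(0) = (c_0 + phi_1 c_1) / (1 - phi_1^2) = (2.877232 + (0.57)(0.872)) / (1 - (0.57)^2) = 3.374272 / 0.6751 = 4.998181.
Therefore gamma(0) = 4.9982 (to 4 decimal places).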